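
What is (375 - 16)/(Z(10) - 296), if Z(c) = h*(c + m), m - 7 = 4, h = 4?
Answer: -359/212 ≈ -1.6934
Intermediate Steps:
m = 11 (m = 7 + 4 = 11)
Z(c) = 44 + 4*c (Z(c) = 4*(c + 11) = 4*(11 + c) = 44 + 4*c)
(375 - 16)/(Z(10) - 296) = (375 - 16)/((44 + 4*10) - 296) = 359/((44 + 40) - 296) = 359/(84 - 296) = 359/(-212) = 359*(-1/212) = -359/212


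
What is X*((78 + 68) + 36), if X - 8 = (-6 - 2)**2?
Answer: 13104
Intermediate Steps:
X = 72 (X = 8 + (-6 - 2)**2 = 8 + (-8)**2 = 8 + 64 = 72)
X*((78 + 68) + 36) = 72*((78 + 68) + 36) = 72*(146 + 36) = 72*182 = 13104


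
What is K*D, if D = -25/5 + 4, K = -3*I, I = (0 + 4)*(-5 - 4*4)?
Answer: -252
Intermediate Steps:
I = -84 (I = 4*(-5 - 16) = 4*(-21) = -84)
K = 252 (K = -3*(-84) = 252)
D = -1 (D = -25/5 + 4 = -5*1 + 4 = -5 + 4 = -1)
K*D = 252*(-1) = -252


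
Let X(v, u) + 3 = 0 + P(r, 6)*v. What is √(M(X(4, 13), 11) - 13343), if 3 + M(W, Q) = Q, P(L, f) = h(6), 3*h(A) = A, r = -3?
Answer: I*√13335 ≈ 115.48*I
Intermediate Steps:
h(A) = A/3
P(L, f) = 2 (P(L, f) = (⅓)*6 = 2)
X(v, u) = -3 + 2*v (X(v, u) = -3 + (0 + 2*v) = -3 + 2*v)
M(W, Q) = -3 + Q
√(M(X(4, 13), 11) - 13343) = √((-3 + 11) - 13343) = √(8 - 13343) = √(-13335) = I*√13335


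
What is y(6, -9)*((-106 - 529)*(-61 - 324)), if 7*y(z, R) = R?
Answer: -314325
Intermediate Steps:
y(z, R) = R/7
y(6, -9)*((-106 - 529)*(-61 - 324)) = ((⅐)*(-9))*((-106 - 529)*(-61 - 324)) = -(-5715)*(-385)/7 = -9/7*244475 = -314325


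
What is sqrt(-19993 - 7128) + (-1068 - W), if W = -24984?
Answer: 23916 + I*sqrt(27121) ≈ 23916.0 + 164.68*I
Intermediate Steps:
sqrt(-19993 - 7128) + (-1068 - W) = sqrt(-19993 - 7128) + (-1068 - 1*(-24984)) = sqrt(-27121) + (-1068 + 24984) = I*sqrt(27121) + 23916 = 23916 + I*sqrt(27121)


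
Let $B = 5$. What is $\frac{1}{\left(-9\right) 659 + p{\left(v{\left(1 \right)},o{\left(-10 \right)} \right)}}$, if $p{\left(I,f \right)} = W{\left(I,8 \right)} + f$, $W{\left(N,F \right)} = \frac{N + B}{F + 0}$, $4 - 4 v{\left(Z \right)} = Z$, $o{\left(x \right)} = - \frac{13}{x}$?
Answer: $- \frac{160}{948637} \approx -0.00016866$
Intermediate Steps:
$v{\left(Z \right)} = 1 - \frac{Z}{4}$
$W{\left(N,F \right)} = \frac{5 + N}{F}$ ($W{\left(N,F \right)} = \frac{N + 5}{F + 0} = \frac{5 + N}{F}$)
$p{\left(I,f \right)} = \frac{5}{8} + f + \frac{I}{8}$ ($p{\left(I,f \right)} = \frac{5 + I}{8} + f = \left(\frac{5}{8} + \frac{I}{8}\right) + f = \frac{5}{8} + f + \frac{I}{8}$)
$\frac{1}{\left(-9\right) 659 + p{\left(v{\left(1 \right)},o{\left(-10 \right)} \right)}} = \frac{1}{\left(-9\right) 659 + \left(\frac{5}{8} - \frac{13}{-10} + \frac{1 - \frac{1}{4}}{8}\right)} = \frac{1}{-5931 + \left(\frac{5}{8} - - \frac{13}{10} + \frac{1 - \frac{1}{4}}{8}\right)} = \frac{1}{-5931 + \left(\frac{5}{8} + \frac{13}{10} + \frac{1}{8} \cdot \frac{3}{4}\right)} = \frac{1}{-5931 + \left(\frac{5}{8} + \frac{13}{10} + \frac{3}{32}\right)} = \frac{1}{-5931 + \frac{323}{160}} = \frac{1}{- \frac{948637}{160}} = - \frac{160}{948637}$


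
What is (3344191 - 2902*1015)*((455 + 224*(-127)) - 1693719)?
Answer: -686379427632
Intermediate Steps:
(3344191 - 2902*1015)*((455 + 224*(-127)) - 1693719) = (3344191 - 2945530)*((455 - 28448) - 1693719) = 398661*(-27993 - 1693719) = 398661*(-1721712) = -686379427632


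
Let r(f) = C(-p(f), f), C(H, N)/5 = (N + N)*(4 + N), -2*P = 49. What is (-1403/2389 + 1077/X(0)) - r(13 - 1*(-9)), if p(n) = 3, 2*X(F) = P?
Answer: -679949479/117061 ≈ -5808.5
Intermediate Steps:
P = -49/2 (P = -1/2*49 = -49/2 ≈ -24.500)
X(F) = -49/4 (X(F) = (1/2)*(-49/2) = -49/4)
C(H, N) = 10*N*(4 + N) (C(H, N) = 5*((N + N)*(4 + N)) = 5*((2*N)*(4 + N)) = 5*(2*N*(4 + N)) = 10*N*(4 + N))
r(f) = 10*f*(4 + f)
(-1403/2389 + 1077/X(0)) - r(13 - 1*(-9)) = (-1403/2389 + 1077/(-49/4)) - 10*(13 - 1*(-9))*(4 + (13 - 1*(-9))) = (-1403*1/2389 + 1077*(-4/49)) - 10*(13 + 9)*(4 + (13 + 9)) = (-1403/2389 - 4308/49) - 10*22*(4 + 22) = -10360559/117061 - 10*22*26 = -10360559/117061 - 1*5720 = -10360559/117061 - 5720 = -679949479/117061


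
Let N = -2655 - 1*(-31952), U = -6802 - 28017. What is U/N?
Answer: -34819/29297 ≈ -1.1885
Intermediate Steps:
U = -34819
N = 29297 (N = -2655 + 31952 = 29297)
U/N = -34819/29297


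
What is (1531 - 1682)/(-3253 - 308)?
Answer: 151/3561 ≈ 0.042404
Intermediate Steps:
(1531 - 1682)/(-3253 - 308) = -151/(-3561) = -151*(-1/3561) = 151/3561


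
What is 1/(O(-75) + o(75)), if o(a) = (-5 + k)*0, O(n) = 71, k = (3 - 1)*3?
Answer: 1/71 ≈ 0.014085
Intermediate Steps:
k = 6 (k = 2*3 = 6)
o(a) = 0 (o(a) = (-5 + 6)*0 = 1*0 = 0)
1/(O(-75) + o(75)) = 1/(71 + 0) = 1/71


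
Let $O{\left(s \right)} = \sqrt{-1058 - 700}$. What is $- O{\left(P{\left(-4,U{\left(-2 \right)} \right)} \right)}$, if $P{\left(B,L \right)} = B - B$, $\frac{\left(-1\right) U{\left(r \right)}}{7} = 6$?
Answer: $- i \sqrt{1758} \approx - 41.929 i$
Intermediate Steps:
$U{\left(r \right)} = -42$ ($U{\left(r \right)} = \left(-7\right) 6 = -42$)
$P{\left(B,L \right)} = 0$
$O{\left(s \right)} = i \sqrt{1758}$ ($O{\left(s \right)} = \sqrt{-1758} = i \sqrt{1758}$)
$- O{\left(P{\left(-4,U{\left(-2 \right)} \right)} \right)} = - i \sqrt{1758}$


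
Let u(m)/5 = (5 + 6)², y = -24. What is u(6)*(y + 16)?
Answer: -4840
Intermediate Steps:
u(m) = 605 (u(m) = 5*(5 + 6)² = 5*11² = 5*121 = 605)
u(6)*(y + 16) = 605*(-24 + 16) = 605*(-8) = -4840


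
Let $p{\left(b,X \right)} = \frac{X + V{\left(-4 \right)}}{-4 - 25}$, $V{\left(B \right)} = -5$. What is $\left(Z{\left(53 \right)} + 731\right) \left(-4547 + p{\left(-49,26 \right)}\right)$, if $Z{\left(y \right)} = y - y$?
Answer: $- \frac{96407204}{29} \approx -3.3244 \cdot 10^{6}$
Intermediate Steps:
$Z{\left(y \right)} = 0$
$p{\left(b,X \right)} = \frac{5}{29} - \frac{X}{29}$ ($p{\left(b,X \right)} = \frac{X - 5}{-4 - 25} = \frac{-5 + X}{-29} = \left(-5 + X\right) \left(- \frac{1}{29}\right) = \frac{5}{29} - \frac{X}{29}$)
$\left(Z{\left(53 \right)} + 731\right) \left(-4547 + p{\left(-49,26 \right)}\right) = \left(0 + 731\right) \left(-4547 + \left(\frac{5}{29} - \frac{26}{29}\right)\right) = 731 \left(-4547 + \left(\frac{5}{29} - \frac{26}{29}\right)\right) = 731 \left(-4547 - \frac{21}{29}\right) = 731 \left(- \frac{131884}{29}\right) = - \frac{96407204}{29}$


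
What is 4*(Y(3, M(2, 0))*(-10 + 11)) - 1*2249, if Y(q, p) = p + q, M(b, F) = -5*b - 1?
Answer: -2281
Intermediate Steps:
M(b, F) = -1 - 5*b
4*(Y(3, M(2, 0))*(-10 + 11)) - 1*2249 = 4*(((-1 - 5*2) + 3)*(-10 + 11)) - 1*2249 = 4*(((-1 - 10) + 3)*1) - 2249 = 4*((-11 + 3)*1) - 2249 = 4*(-8*1) - 2249 = 4*(-8) - 2249 = -32 - 2249 = -2281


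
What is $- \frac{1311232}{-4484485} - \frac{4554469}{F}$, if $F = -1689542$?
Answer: $\frac{22639829449209}{7576725755870} \approx 2.9881$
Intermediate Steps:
$- \frac{1311232}{-4484485} - \frac{4554469}{F} = - \frac{1311232}{-4484485} - \frac{4554469}{-1689542} = \left(-1311232\right) \left(- \frac{1}{4484485}\right) - - \frac{4554469}{1689542} = \frac{1311232}{4484485} + \frac{4554469}{1689542} = \frac{22639829449209}{7576725755870}$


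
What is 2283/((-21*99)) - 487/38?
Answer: -366409/26334 ≈ -13.914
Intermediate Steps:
2283/((-21*99)) - 487/38 = 2283/(-2079) - 487*1/38 = 2283*(-1/2079) - 487/38 = -761/693 - 487/38 = -366409/26334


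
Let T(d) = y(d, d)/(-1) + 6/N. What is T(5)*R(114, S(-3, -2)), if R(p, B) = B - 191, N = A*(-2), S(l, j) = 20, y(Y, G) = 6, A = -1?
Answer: 513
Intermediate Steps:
N = 2 (N = -1*(-2) = 2)
R(p, B) = -191 + B
T(d) = -3 (T(d) = 6/(-1) + 6/2 = 6*(-1) + 6*(1/2) = -6 + 3 = -3)
T(5)*R(114, S(-3, -2)) = -3*(-191 + 20) = -3*(-171) = 513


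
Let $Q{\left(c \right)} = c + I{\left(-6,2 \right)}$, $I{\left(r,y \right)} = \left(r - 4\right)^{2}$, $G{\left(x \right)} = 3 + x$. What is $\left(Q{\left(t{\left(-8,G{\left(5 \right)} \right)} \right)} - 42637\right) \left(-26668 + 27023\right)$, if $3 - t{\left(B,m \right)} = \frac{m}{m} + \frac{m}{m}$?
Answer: $-15100280$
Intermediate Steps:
$t{\left(B,m \right)} = 1$ ($t{\left(B,m \right)} = 3 - \left(\frac{m}{m} + \frac{m}{m}\right) = 3 - \left(1 + 1\right) = 3 - 2 = 1$)
$I{\left(r,y \right)} = \left(-4 + r\right)^{2}$
$Q{\left(c \right)} = 100 + c$ ($Q{\left(c \right)} = c + \left(-4 - 6\right)^{2} = c + \left(-10\right)^{2} = c + 100 = 100 + c$)
$\left(Q{\left(t{\left(-8,G{\left(5 \right)} \right)} \right)} - 42637\right) \left(-26668 + 27023\right) = \left(\left(100 + 1\right) - 42637\right) \left(-26668 + 27023\right) = \left(101 - 42637\right) 355 = \left(-42536\right) 355 = -15100280$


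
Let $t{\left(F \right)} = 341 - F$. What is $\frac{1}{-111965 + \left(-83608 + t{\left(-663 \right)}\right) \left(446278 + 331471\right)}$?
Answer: $- \frac{1}{64245290361} \approx -1.5565 \cdot 10^{-11}$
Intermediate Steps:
$\frac{1}{-111965 + \left(-83608 + t{\left(-663 \right)}\right) \left(446278 + 331471\right)} = \frac{1}{-111965 + \left(-83608 + \left(341 - -663\right)\right) \left(446278 + 331471\right)} = \frac{1}{-111965 + \left(-83608 + \left(341 + 663\right)\right) 777749} = \frac{1}{-111965 + \left(-83608 + 1004\right) 777749} = \frac{1}{-111965 - 64245178396} = \frac{1}{-64245290361} = - \frac{1}{64245290361}$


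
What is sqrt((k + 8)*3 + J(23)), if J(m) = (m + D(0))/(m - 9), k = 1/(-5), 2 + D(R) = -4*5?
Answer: sqrt(115010)/70 ≈ 4.8447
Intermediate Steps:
D(R) = -22 (D(R) = -2 - 4*5 = -2 - 20 = -22)
k = -1/5 ≈ -0.20000
J(m) = (-22 + m)/(-9 + m) (J(m) = (m - 22)/(m - 9) = (-22 + m)/(-9 + m))
sqrt((k + 8)*3 + J(23)) = sqrt((-1/5 + 8)*3 + (-22 + 23)/(-9 + 23)) = sqrt((39/5)*3 + 1/14) = sqrt(117/5 + (1/14)*1) = sqrt(117/5 + 1/14) = sqrt(1643/70) = sqrt(115010)/70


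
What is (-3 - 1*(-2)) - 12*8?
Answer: -97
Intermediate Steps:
(-3 - 1*(-2)) - 12*8 = (-3 + 2) - 96 = -1 - 96 = -97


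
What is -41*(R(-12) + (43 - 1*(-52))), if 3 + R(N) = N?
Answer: -3280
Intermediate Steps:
R(N) = -3 + N
-41*(R(-12) + (43 - 1*(-52))) = -41*((-3 - 12) + (43 - 1*(-52))) = -41*(-15 + (43 + 52)) = -41*(-15 + 95) = -41*80 = -3280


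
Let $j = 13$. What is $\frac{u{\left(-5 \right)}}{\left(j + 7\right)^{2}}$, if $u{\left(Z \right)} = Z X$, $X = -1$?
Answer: $\frac{1}{80} \approx 0.0125$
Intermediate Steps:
$u{\left(Z \right)} = - Z$ ($u{\left(Z \right)} = Z \left(-1\right) = - Z$)
$\frac{u{\left(-5 \right)}}{\left(j + 7\right)^{2}} = \frac{\left(-1\right) \left(-5\right)}{\left(13 + 7\right)^{2}} = \frac{5}{20^{2}} = \frac{5}{400} = 5 \cdot \frac{1}{400} = \frac{1}{80}$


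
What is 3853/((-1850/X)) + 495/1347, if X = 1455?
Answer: -503368077/166130 ≈ -3030.0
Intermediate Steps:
3853/((-1850/X)) + 495/1347 = 3853/((-1850/1455)) + 495/1347 = 3853/((-1850*1/1455)) + 495*(1/1347) = 3853/(-370/291) + 165/449 = 3853*(-291/370) + 165/449 = -1121223/370 + 165/449 = -503368077/166130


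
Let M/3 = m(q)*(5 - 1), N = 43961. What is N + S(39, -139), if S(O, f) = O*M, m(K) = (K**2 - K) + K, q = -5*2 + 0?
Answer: 90761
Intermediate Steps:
q = -10 (q = -10 + 0 = -10)
m(K) = K**2
M = 1200 (M = 3*((-10)**2*(5 - 1)) = 3*(100*4) = 3*400 = 1200)
S(O, f) = 1200*O (S(O, f) = O*1200 = 1200*O)
N + S(39, -139) = 43961 + 1200*39 = 43961 + 46800 = 90761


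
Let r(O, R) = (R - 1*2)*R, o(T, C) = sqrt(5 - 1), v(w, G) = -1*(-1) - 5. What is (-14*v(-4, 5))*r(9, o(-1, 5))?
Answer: 0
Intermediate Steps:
v(w, G) = -4 (v(w, G) = 1 - 5 = -4)
o(T, C) = 2 (o(T, C) = sqrt(4) = 2)
r(O, R) = R*(-2 + R) (r(O, R) = (R - 2)*R = (-2 + R)*R = R*(-2 + R))
(-14*v(-4, 5))*r(9, o(-1, 5)) = (-14*(-4))*(2*(-2 + 2)) = 56*(2*0) = 56*0 = 0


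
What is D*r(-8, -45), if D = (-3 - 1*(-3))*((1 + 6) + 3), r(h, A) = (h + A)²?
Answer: 0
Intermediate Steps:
r(h, A) = (A + h)²
D = 0 (D = (-3 + 3)*(7 + 3) = 0*10 = 0)
D*r(-8, -45) = 0*(-45 - 8)² = 0*(-53)² = 0*2809 = 0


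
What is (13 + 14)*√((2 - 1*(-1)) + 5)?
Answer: 54*√2 ≈ 76.368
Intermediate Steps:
(13 + 14)*√((2 - 1*(-1)) + 5) = 27*√((2 + 1) + 5) = 27*√(3 + 5) = 27*√8 = 27*(2*√2) = 54*√2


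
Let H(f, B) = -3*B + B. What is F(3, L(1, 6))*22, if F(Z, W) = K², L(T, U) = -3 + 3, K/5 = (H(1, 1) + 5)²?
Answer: 44550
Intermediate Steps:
H(f, B) = -2*B
K = 45 (K = 5*(-2*1 + 5)² = 5*(-2 + 5)² = 5*3² = 5*9 = 45)
L(T, U) = 0
F(Z, W) = 2025 (F(Z, W) = 45² = 2025)
F(3, L(1, 6))*22 = 2025*22 = 44550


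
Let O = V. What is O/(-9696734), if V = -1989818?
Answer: 994909/4848367 ≈ 0.20520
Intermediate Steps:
O = -1989818
O/(-9696734) = -1989818/(-9696734) = -1989818*(-1/9696734) = 994909/4848367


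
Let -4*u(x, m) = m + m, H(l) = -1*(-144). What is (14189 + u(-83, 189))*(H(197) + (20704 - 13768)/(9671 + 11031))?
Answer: 21057352134/10351 ≈ 2.0343e+6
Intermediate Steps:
H(l) = 144
u(x, m) = -m/2 (u(x, m) = -(m + m)/4 = -m/2)
(14189 + u(-83, 189))*(H(197) + (20704 - 13768)/(9671 + 11031)) = (14189 - ½*189)*(144 + (20704 - 13768)/(9671 + 11031)) = (14189 - 189/2)*(144 + 6936/20702) = 28189*(144 + 6936*(1/20702))/2 = 28189*(144 + 3468/10351)/2 = (28189/2)*(1494012/10351) = 21057352134/10351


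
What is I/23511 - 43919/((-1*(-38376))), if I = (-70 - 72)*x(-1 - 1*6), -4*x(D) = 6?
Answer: -341468507/300752712 ≈ -1.1354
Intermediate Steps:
x(D) = -3/2 (x(D) = -1/4*6 = -3/2)
I = 213 (I = (-70 - 72)*(-3/2) = -142*(-3/2) = 213)
I/23511 - 43919/((-1*(-38376))) = 213/23511 - 43919/((-1*(-38376))) = 213*(1/23511) - 43919/38376 = 71/7837 - 43919*1/38376 = 71/7837 - 43919/38376 = -341468507/300752712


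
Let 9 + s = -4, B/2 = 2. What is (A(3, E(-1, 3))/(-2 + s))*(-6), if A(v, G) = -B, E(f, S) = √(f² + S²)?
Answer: -8/5 ≈ -1.6000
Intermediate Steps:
B = 4 (B = 2*2 = 4)
s = -13 (s = -9 - 4 = -13)
E(f, S) = √(S² + f²)
A(v, G) = -4 (A(v, G) = -1*4 = -4)
(A(3, E(-1, 3))/(-2 + s))*(-6) = -4/(-2 - 13)*(-6) = -4/(-15)*(-6) = -4*(-1/15)*(-6) = (4/15)*(-6) = -8/5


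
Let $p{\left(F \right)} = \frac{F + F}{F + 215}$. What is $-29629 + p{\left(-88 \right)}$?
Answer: $- \frac{3763059}{127} \approx -29630.0$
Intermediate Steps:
$p{\left(F \right)} = \frac{2 F}{215 + F}$
$-29629 + p{\left(-88 \right)} = -29629 + 2 \left(-88\right) \frac{1}{215 - 88} = -29629 + 2 \left(-88\right) \frac{1}{127} = -29629 - \frac{176}{127} = - \frac{3763059}{127}$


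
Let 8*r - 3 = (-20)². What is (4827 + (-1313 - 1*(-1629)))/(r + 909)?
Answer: 41144/7675 ≈ 5.3608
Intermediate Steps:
r = 403/8 (r = 3/8 + (⅛)*(-20)² = 3/8 + (⅛)*400 = 3/8 + 50 = 403/8 ≈ 50.375)
(4827 + (-1313 - 1*(-1629)))/(r + 909) = (4827 + (-1313 - 1*(-1629)))/(403/8 + 909) = (4827 + (-1313 + 1629))/(7675/8) = (4827 + 316)*(8/7675) = 5143*(8/7675) = 41144/7675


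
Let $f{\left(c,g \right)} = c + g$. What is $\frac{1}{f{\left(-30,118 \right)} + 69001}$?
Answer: $\frac{1}{69089} \approx 1.4474 \cdot 10^{-5}$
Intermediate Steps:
$\frac{1}{f{\left(-30,118 \right)} + 69001} = \frac{1}{\left(-30 + 118\right) + 69001} = \frac{1}{88 + 69001} = \frac{1}{69089}$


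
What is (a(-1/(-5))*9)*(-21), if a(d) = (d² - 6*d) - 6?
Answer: 33831/25 ≈ 1353.2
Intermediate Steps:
a(d) = -6 + d² - 6*d
(a(-1/(-5))*9)*(-21) = ((-6 + (-1/(-5))² - (-6)/(-5))*9)*(-21) = ((-6 + (-1*(-⅕))² - (-6)*(-1)/5)*9)*(-21) = ((-6 + (⅕)² - 6*⅕)*9)*(-21) = ((-6 + 1/25 - 6/5)*9)*(-21) = -179/25*9*(-21) = -1611/25*(-21) = 33831/25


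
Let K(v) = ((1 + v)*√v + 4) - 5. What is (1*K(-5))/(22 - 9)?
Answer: -1/13 - 4*I*√5/13 ≈ -0.076923 - 0.68802*I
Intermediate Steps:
K(v) = -1 + √v*(1 + v) (K(v) = (√v*(1 + v) + 4) - 5 = (4 + √v*(1 + v)) - 5 = -1 + √v*(1 + v))
(1*K(-5))/(22 - 9) = (1*(-1 + √(-5) + (-5)^(3/2)))/(22 - 9) = (1*(-1 + I*√5 - 5*I*√5))/13 = (1*(-1 - 4*I*√5))*(1/13) = (-1 - 4*I*√5)*(1/13) = -1/13 - 4*I*√5/13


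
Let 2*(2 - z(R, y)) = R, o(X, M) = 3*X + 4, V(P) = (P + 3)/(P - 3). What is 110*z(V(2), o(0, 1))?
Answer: 495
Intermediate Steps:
V(P) = (3 + P)/(-3 + P)
o(X, M) = 4 + 3*X
z(R, y) = 2 - R/2
110*z(V(2), o(0, 1)) = 110*(2 - (3 + 2)/(2*(-3 + 2))) = 110*(2 - 5/(2*(-1))) = 110*(2 - (-1)*5/2) = 110*(2 - ½*(-5)) = 110*(2 + 5/2) = 110*(9/2) = 495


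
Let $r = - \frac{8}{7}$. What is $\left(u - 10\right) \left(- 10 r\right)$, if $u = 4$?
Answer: $- \frac{480}{7} \approx -68.571$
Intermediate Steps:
$r = - \frac{8}{7}$ ($r = \left(-8\right) \frac{1}{7} = - \frac{8}{7} \approx -1.1429$)
$\left(u - 10\right) \left(- 10 r\right) = \left(4 - 10\right) \left(\left(-10\right) \left(- \frac{8}{7}\right)\right) = \left(4 - 10\right) \frac{80}{7} = \left(-6\right) \frac{80}{7} = - \frac{480}{7}$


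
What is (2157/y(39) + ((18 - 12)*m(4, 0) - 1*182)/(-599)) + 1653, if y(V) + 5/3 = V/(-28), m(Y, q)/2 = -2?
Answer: 145989109/153943 ≈ 948.33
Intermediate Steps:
m(Y, q) = -4 (m(Y, q) = 2*(-2) = -4)
y(V) = -5/3 - V/28 (y(V) = -5/3 + V/(-28) = -5/3 + V*(-1/28) = -5/3 - V/28)
(2157/y(39) + ((18 - 12)*m(4, 0) - 1*182)/(-599)) + 1653 = (2157/(-5/3 - 1/28*39) + ((18 - 12)*(-4) - 1*182)/(-599)) + 1653 = (2157/(-5/3 - 39/28) + (6*(-4) - 182)*(-1/599)) + 1653 = (2157/(-257/84) + (-24 - 182)*(-1/599)) + 1653 = (2157*(-84/257) - 206*(-1/599)) + 1653 = (-181188/257 + 206/599) + 1653 = -108478670/153943 + 1653 = 145989109/153943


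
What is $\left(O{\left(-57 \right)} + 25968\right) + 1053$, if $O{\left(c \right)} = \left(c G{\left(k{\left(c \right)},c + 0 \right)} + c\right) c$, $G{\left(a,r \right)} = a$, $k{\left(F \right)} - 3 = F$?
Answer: $-145176$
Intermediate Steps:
$k{\left(F \right)} = 3 + F$
$O{\left(c \right)} = c \left(c + c \left(3 + c\right)\right)$ ($O{\left(c \right)} = \left(c \left(3 + c\right) + c\right) c = \left(c + c \left(3 + c\right)\right) c = c \left(c + c \left(3 + c\right)\right)$)
$\left(O{\left(-57 \right)} + 25968\right) + 1053 = \left(\left(-57\right)^{2} \left(4 - 57\right) + 25968\right) + 1053 = \left(3249 \left(-53\right) + 25968\right) + 1053 = \left(-172197 + 25968\right) + 1053 = -146229 + 1053 = -145176$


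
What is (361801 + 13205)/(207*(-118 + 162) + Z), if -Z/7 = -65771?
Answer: 375006/469505 ≈ 0.79873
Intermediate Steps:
Z = 460397 (Z = -7*(-65771) = 460397)
(361801 + 13205)/(207*(-118 + 162) + Z) = (361801 + 13205)/(207*(-118 + 162) + 460397) = 375006/(207*44 + 460397) = 375006/(9108 + 460397) = 375006/469505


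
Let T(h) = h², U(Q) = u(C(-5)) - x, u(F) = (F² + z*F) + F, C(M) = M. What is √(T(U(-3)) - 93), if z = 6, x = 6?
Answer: √163 ≈ 12.767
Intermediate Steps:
u(F) = F² + 7*F (u(F) = (F² + 6*F) + F = F² + 7*F)
U(Q) = -16 (U(Q) = -5*(7 - 5) - 1*6 = -5*2 - 6 = -10 - 6 = -16)
√(T(U(-3)) - 93) = √((-16)² - 93) = √(256 - 93) = √163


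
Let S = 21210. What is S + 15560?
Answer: 36770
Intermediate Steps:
S + 15560 = 21210 + 15560 = 36770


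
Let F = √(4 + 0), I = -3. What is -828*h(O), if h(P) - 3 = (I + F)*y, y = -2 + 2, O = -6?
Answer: -2484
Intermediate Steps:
y = 0
F = 2 (F = √4 = 2)
h(P) = 3 (h(P) = 3 + (-3 + 2)*0 = 3 - 1*0 = 3 + 0 = 3)
-828*h(O) = -828*3 = -2484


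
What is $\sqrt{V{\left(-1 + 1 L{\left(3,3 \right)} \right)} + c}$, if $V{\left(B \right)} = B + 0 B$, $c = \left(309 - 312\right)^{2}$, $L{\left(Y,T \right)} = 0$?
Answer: $2 \sqrt{2} \approx 2.8284$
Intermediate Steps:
$c = 9$ ($c = \left(309 - 312\right)^{2} = \left(-3\right)^{2} = 9$)
$V{\left(B \right)} = B$ ($V{\left(B \right)} = B + 0 = B$)
$\sqrt{V{\left(-1 + 1 L{\left(3,3 \right)} \right)} + c} = \sqrt{\left(-1 + 1 \cdot 0\right) + 9} = \sqrt{\left(-1 + 0\right) + 9} = \sqrt{-1 + 9} = \sqrt{8} = 2 \sqrt{2}$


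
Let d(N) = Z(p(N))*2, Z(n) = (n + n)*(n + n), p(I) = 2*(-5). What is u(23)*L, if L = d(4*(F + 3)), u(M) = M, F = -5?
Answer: 18400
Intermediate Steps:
p(I) = -10
Z(n) = 4*n² (Z(n) = (2*n)*(2*n) = 4*n²)
d(N) = 800 (d(N) = (4*(-10)²)*2 = (4*100)*2 = 400*2 = 800)
L = 800
u(23)*L = 23*800 = 18400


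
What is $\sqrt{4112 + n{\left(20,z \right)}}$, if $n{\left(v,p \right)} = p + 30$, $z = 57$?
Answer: $\sqrt{4199} \approx 64.8$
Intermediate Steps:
$n{\left(v,p \right)} = 30 + p$
$\sqrt{4112 + n{\left(20,z \right)}} = \sqrt{4112 + \left(30 + 57\right)} = \sqrt{4112 + 87} = \sqrt{4199}$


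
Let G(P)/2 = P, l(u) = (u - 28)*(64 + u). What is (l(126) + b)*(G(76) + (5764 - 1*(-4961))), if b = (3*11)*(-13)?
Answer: 197863507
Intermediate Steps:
l(u) = (-28 + u)*(64 + u)
b = -429 (b = 33*(-13) = -429)
G(P) = 2*P
(l(126) + b)*(G(76) + (5764 - 1*(-4961))) = ((-1792 + 126**2 + 36*126) - 429)*(2*76 + (5764 - 1*(-4961))) = ((-1792 + 15876 + 4536) - 429)*(152 + (5764 + 4961)) = (18620 - 429)*(152 + 10725) = 18191*10877 = 197863507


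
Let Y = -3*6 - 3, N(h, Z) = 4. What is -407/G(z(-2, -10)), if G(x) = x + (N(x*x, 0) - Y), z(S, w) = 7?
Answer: -407/32 ≈ -12.719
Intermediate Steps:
Y = -21 (Y = -18 - 3 = -21)
G(x) = 25 + x (G(x) = x + (4 - 1*(-21)) = x + (4 + 21) = x + 25 = 25 + x)
-407/G(z(-2, -10)) = -407/(25 + 7) = -407/32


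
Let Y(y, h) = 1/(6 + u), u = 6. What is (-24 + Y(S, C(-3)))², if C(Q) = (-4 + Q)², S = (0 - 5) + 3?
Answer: 82369/144 ≈ 572.01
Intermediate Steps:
S = -2 (S = -5 + 3 = -2)
Y(y, h) = 1/12 (Y(y, h) = 1/(6 + 6) = 1/12)
(-24 + Y(S, C(-3)))² = (-24 + 1/12)² = (-287/12)² = 82369/144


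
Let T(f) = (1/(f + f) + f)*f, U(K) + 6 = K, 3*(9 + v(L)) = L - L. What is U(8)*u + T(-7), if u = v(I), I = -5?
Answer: 63/2 ≈ 31.500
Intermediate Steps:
v(L) = -9 (v(L) = -9 + (L - L)/3 = -9 + (⅓)*0 = -9 + 0 = -9)
U(K) = -6 + K
u = -9
T(f) = f*(f + 1/(2*f)) (T(f) = (1/(2*f) + f)*f = (f + 1/(2*f))*f = f*(f + 1/(2*f)))
U(8)*u + T(-7) = (-6 + 8)*(-9) + (½ + (-7)²) = 2*(-9) + (½ + 49) = -18 + 99/2 = 63/2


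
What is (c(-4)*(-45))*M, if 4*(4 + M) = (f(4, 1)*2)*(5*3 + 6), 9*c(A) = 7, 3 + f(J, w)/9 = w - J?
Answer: 19985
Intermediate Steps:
f(J, w) = -27 - 9*J + 9*w (f(J, w) = -27 + 9*(w - J) = -27 + (-9*J + 9*w) = -27 - 9*J + 9*w)
c(A) = 7/9 (c(A) = (⅑)*7 = 7/9)
M = -571 (M = -4 + (((-27 - 9*4 + 9*1)*2)*(5*3 + 6))/4 = -4 + (((-27 - 36 + 9)*2)*(15 + 6))/4 = -4 + (-54*2*21)/4 = -4 + (-108*21)/4 = -4 + (¼)*(-2268) = -4 - 567 = -571)
(c(-4)*(-45))*M = ((7/9)*(-45))*(-571) = -35*(-571) = 19985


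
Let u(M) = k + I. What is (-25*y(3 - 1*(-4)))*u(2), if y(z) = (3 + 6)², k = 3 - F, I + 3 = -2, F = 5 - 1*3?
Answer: 8100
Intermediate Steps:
F = 2 (F = 5 - 3 = 2)
I = -5 (I = -3 - 2 = -5)
k = 1 (k = 3 - 1*2 = 3 - 2 = 1)
u(M) = -4 (u(M) = 1 - 5 = -4)
y(z) = 81 (y(z) = 9² = 81)
(-25*y(3 - 1*(-4)))*u(2) = -25*81*(-4) = -2025*(-4) = 8100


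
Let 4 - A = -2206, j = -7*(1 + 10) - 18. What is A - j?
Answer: 2305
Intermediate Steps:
j = -95 (j = -7*11 - 18 = -77 - 18 = -95)
A = 2210 (A = 4 - 1*(-2206) = 4 + 2206 = 2210)
A - j = 2210 - 1*(-95) = 2210 + 95 = 2305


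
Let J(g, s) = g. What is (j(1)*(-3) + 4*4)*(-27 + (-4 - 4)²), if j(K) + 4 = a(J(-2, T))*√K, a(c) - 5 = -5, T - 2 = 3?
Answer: 1036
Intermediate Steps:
T = 5 (T = 2 + 3 = 5)
a(c) = 0 (a(c) = 5 - 5 = 0)
j(K) = -4 (j(K) = -4 + 0*√K = -4 + 0 = -4)
(j(1)*(-3) + 4*4)*(-27 + (-4 - 4)²) = (-4*(-3) + 4*4)*(-27 + (-4 - 4)²) = (12 + 16)*(-27 + (-8)²) = 28*(-27 + 64) = 28*37 = 1036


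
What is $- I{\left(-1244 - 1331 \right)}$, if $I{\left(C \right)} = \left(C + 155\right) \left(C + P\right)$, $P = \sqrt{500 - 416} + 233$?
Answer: $-5667640 + 4840 \sqrt{21} \approx -5.6455 \cdot 10^{6}$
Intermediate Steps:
$P = 233 + 2 \sqrt{21}$ ($P = \sqrt{84} + 233 = 2 \sqrt{21} + 233 = 233 + 2 \sqrt{21} \approx 242.17$)
$I{\left(C \right)} = \left(155 + C\right) \left(233 + C + 2 \sqrt{21}\right)$ ($I{\left(C \right)} = \left(C + 155\right) \left(C + \left(233 + 2 \sqrt{21}\right)\right) = \left(155 + C\right) \left(233 + C + 2 \sqrt{21}\right)$)
$- I{\left(-1244 - 1331 \right)} = - (36115 + \left(-1244 - 1331\right)^{2} + 310 \sqrt{21} + 388 \left(-1244 - 1331\right) + 2 \left(-1244 - 1331\right) \sqrt{21}) = - (36115 + \left(-2575\right)^{2} + 310 \sqrt{21} + 388 \left(-2575\right) + 2 \left(-2575\right) \sqrt{21}) = - (36115 + 6630625 + 310 \sqrt{21} - 999100 - 5150 \sqrt{21}) = - (5667640 - 4840 \sqrt{21}) = -5667640 + 4840 \sqrt{21}$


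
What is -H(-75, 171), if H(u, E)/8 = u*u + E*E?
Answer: -278928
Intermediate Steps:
H(u, E) = 8*E**2 + 8*u**2 (H(u, E) = 8*(u*u + E*E) = 8*(u**2 + E**2) = 8*(E**2 + u**2) = 8*E**2 + 8*u**2)
-H(-75, 171) = -(8*171**2 + 8*(-75)**2) = -(8*29241 + 8*5625) = -(233928 + 45000) = -1*278928 = -278928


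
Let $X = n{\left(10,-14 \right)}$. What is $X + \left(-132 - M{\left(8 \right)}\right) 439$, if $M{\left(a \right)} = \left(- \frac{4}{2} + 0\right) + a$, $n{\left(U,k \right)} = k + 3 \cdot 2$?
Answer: $-60590$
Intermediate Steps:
$n{\left(U,k \right)} = 6 + k$ ($n{\left(U,k \right)} = k + 6 = 6 + k$)
$X = -8$ ($X = 6 - 14 = -8$)
$M{\left(a \right)} = -2 + a$ ($M{\left(a \right)} = \left(\left(-4\right) \frac{1}{2} + 0\right) + a = \left(-2 + 0\right) + a = -2 + a$)
$X + \left(-132 - M{\left(8 \right)}\right) 439 = -8 + \left(-132 - \left(-2 + 8\right)\right) 439 = -8 + \left(-132 - 6\right) 439 = -8 - 60582 = -60590$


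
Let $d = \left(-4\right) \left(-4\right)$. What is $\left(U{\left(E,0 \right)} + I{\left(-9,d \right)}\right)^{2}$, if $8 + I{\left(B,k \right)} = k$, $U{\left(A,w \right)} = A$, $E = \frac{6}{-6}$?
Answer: $49$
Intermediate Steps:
$d = 16$
$E = -1$ ($E = 6 \left(- \frac{1}{6}\right) = -1$)
$I{\left(B,k \right)} = -8 + k$
$\left(U{\left(E,0 \right)} + I{\left(-9,d \right)}\right)^{2} = \left(-1 + \left(-8 + 16\right)\right)^{2} = \left(-1 + 8\right)^{2} = 7^{2} = 49$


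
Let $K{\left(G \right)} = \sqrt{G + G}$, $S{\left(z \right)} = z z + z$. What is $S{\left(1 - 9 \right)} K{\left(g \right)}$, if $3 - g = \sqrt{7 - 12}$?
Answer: $56 \sqrt{6 - 2 i \sqrt{5}} \approx 145.4 - 48.227 i$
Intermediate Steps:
$g = 3 - i \sqrt{5}$ ($g = 3 - \sqrt{7 - 12} = 3 - \sqrt{-5} = 3 - i \sqrt{5} \approx 3.0 - 2.2361 i$)
$S{\left(z \right)} = z + z^{2}$ ($S{\left(z \right)} = z^{2} + z = z + z^{2}$)
$K{\left(G \right)} = \sqrt{2} \sqrt{G}$ ($K{\left(G \right)} = \sqrt{2 G} = \sqrt{2} \sqrt{G}$)
$S{\left(1 - 9 \right)} K{\left(g \right)} = \left(1 - 9\right) \left(1 + \left(1 - 9\right)\right) \sqrt{2} \sqrt{3 - i \sqrt{5}} = - 8 \left(1 - 8\right) \sqrt{2} \sqrt{3 - i \sqrt{5}} = \left(-8\right) \left(-7\right) \sqrt{2} \sqrt{3 - i \sqrt{5}} = 56 \sqrt{2} \sqrt{3 - i \sqrt{5}}$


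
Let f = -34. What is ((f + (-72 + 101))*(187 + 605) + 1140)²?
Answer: 7952400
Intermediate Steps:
((f + (-72 + 101))*(187 + 605) + 1140)² = ((-34 + (-72 + 101))*(187 + 605) + 1140)² = ((-34 + 29)*792 + 1140)² = (-5*792 + 1140)² = (-3960 + 1140)² = (-2820)² = 7952400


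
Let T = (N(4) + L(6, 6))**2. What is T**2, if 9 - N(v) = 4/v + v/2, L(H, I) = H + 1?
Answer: 28561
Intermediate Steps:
L(H, I) = 1 + H
N(v) = 9 - 4/v - v/2 (N(v) = 9 - (4/v + v/2) = 9 - (v/2 + 4/v) = 9 + (-4/v - v/2) = 9 - 4/v - v/2)
T = 169 (T = ((9 - 4/4 - 1/2*4) + (1 + 6))**2 = ((9 - 4*1/4 - 2) + 7)**2 = ((9 - 1 - 2) + 7)**2 = (6 + 7)**2 = 13**2 = 169)
T**2 = 169**2 = 28561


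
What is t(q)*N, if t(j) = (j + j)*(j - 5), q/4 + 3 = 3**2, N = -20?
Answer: -18240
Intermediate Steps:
q = 24 (q = -12 + 4*3**2 = -12 + 4*9 = -12 + 36 = 24)
t(j) = 2*j*(-5 + j) (t(j) = (2*j)*(-5 + j) = 2*j*(-5 + j))
t(q)*N = (2*24*(-5 + 24))*(-20) = (2*24*19)*(-20) = 912*(-20) = -18240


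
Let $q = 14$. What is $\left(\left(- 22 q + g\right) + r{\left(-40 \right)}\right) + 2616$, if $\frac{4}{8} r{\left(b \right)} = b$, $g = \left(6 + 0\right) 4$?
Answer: $2252$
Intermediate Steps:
$g = 24$ ($g = 6 \cdot 4 = 24$)
$r{\left(b \right)} = 2 b$
$\left(\left(- 22 q + g\right) + r{\left(-40 \right)}\right) + 2616 = \left(\left(\left(-22\right) 14 + 24\right) + 2 \left(-40\right)\right) + 2616 = \left(\left(-308 + 24\right) - 80\right) + 2616 = \left(-284 - 80\right) + 2616 = -364 + 2616 = 2252$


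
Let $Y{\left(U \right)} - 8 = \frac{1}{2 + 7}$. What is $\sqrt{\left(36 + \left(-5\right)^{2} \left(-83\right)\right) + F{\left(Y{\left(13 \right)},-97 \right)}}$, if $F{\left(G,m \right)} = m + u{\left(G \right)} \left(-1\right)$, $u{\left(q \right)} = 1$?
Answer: $i \sqrt{2137} \approx 46.228 i$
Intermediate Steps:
$Y{\left(U \right)} = \frac{73}{9}$ ($Y{\left(U \right)} = 8 + \frac{1}{2 + 7} = 8 + \frac{1}{9} = \frac{73}{9}$)
$F{\left(G,m \right)} = -1 + m$ ($F{\left(G,m \right)} = m + 1 \left(-1\right) = m - 1 = -1 + m$)
$\sqrt{\left(36 + \left(-5\right)^{2} \left(-83\right)\right) + F{\left(Y{\left(13 \right)},-97 \right)}} = \sqrt{\left(36 + \left(-5\right)^{2} \left(-83\right)\right) - 98} = \sqrt{\left(36 + 25 \left(-83\right)\right) - 98} = \sqrt{\left(36 - 2075\right) - 98} = \sqrt{-2039 - 98} = \sqrt{-2137} = i \sqrt{2137}$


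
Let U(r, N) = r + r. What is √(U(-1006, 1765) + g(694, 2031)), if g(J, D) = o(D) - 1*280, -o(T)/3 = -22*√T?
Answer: √(-2292 + 66*√2031) ≈ 26.123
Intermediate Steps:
U(r, N) = 2*r
o(T) = 66*√T (o(T) = -(-66)*√T = 66*√T)
g(J, D) = -280 + 66*√D (g(J, D) = 66*√D - 1*280 = 66*√D - 280 = -280 + 66*√D)
√(U(-1006, 1765) + g(694, 2031)) = √(2*(-1006) + (-280 + 66*√2031)) = √(-2012 + (-280 + 66*√2031)) = √(-2292 + 66*√2031)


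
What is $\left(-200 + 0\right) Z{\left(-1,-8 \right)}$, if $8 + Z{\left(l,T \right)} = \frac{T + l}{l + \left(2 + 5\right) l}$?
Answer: $1375$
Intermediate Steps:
$Z{\left(l,T \right)} = -8 + \frac{T + l}{8 l}$ ($Z{\left(l,T \right)} = -8 + \frac{T + l}{l + \left(2 + 5\right) l} = -8 + \frac{T + l}{l + 7 l} = -8 + \frac{T + l}{8 l}$)
$\left(-200 + 0\right) Z{\left(-1,-8 \right)} = \left(-200 + 0\right) \frac{-8 - -63}{8 \left(-1\right)} = - 200 \cdot \frac{1}{8} \left(-1\right) \left(-8 + 63\right) = - 200 \cdot \frac{1}{8} \left(-1\right) 55 = \left(-200\right) \left(- \frac{55}{8}\right) = 1375$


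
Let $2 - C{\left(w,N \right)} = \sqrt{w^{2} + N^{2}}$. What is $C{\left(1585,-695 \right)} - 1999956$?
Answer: $-1999954 - 5 \sqrt{119810} \approx -2.0017 \cdot 10^{6}$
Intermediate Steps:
$C{\left(w,N \right)} = 2 - \sqrt{N^{2} + w^{2}}$ ($C{\left(w,N \right)} = 2 - \sqrt{w^{2} + N^{2}} = 2 - \sqrt{N^{2} + w^{2}}$)
$C{\left(1585,-695 \right)} - 1999956 = \left(2 - \sqrt{\left(-695\right)^{2} + 1585^{2}}\right) - 1999956 = \left(2 - \sqrt{483025 + 2512225}\right) - 1999956 = \left(2 - \sqrt{2995250}\right) - 1999956 = \left(2 - 5 \sqrt{119810}\right) - 1999956 = -1999954 - 5 \sqrt{119810}$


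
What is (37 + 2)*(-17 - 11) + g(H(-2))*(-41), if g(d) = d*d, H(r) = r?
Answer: -1256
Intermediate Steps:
g(d) = d**2
(37 + 2)*(-17 - 11) + g(H(-2))*(-41) = (37 + 2)*(-17 - 11) + (-2)**2*(-41) = 39*(-28) + 4*(-41) = -1092 - 164 = -1256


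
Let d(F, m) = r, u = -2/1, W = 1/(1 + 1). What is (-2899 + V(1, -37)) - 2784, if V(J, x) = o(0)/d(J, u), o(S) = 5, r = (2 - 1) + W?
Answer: -17039/3 ≈ -5679.7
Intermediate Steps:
W = 1/2 ≈ 0.50000
u = -2 (u = -2*1 = -2)
r = 3/2 (r = (2 - 1) + 1/2 = 1 + 1/2 = 3/2 ≈ 1.5000)
d(F, m) = 3/2
V(J, x) = 10/3 (V(J, x) = 5/(3/2) = 5*(2/3) = 10/3)
(-2899 + V(1, -37)) - 2784 = (-2899 + 10/3) - 2784 = -8687/3 - 2784 = -17039/3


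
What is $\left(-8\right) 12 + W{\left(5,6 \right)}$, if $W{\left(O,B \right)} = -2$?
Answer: $-98$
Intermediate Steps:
$\left(-8\right) 12 + W{\left(5,6 \right)} = \left(-8\right) 12 - 2 = -96 - 2 = -98$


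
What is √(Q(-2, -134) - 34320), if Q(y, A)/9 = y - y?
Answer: 4*I*√2145 ≈ 185.26*I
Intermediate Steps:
Q(y, A) = 0 (Q(y, A) = 9*(y - y) = 9*0 = 0)
√(Q(-2, -134) - 34320) = √(0 - 34320) = √(-34320) = 4*I*√2145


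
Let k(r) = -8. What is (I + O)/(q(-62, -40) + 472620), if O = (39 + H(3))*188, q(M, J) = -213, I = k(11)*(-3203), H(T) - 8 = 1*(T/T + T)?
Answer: 35212/472407 ≈ 0.074537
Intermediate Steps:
H(T) = 9 + T (H(T) = 8 + 1*(T/T + T) = 8 + 1*(1 + T) = 8 + (1 + T) = 9 + T)
I = 25624 (I = -8*(-3203) = 25624)
O = 9588 (O = (39 + (9 + 3))*188 = (39 + 12)*188 = 51*188 = 9588)
(I + O)/(q(-62, -40) + 472620) = (25624 + 9588)/(-213 + 472620) = 35212/472407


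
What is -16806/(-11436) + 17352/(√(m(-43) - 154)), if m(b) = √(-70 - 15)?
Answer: 2801/1906 + 17352/√(-154 + I*√85) ≈ 43.231 - 1396.4*I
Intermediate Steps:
m(b) = I*√85 (m(b) = √(-85) = I*√85)
-16806/(-11436) + 17352/(√(m(-43) - 154)) = -16806/(-11436) + 17352/(√(I*√85 - 154)) = -16806*(-1/11436) + 17352/(√(-154 + I*√85)) = 2801/1906 + 17352/√(-154 + I*√85)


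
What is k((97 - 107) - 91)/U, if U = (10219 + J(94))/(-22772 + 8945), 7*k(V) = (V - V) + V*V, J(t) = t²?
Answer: -141049227/133385 ≈ -1057.5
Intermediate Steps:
k(V) = V²/7 (k(V) = ((V - V) + V*V)/7 = (0 + V²)/7 = V²/7)
U = -19055/13827 (U = (10219 + 94²)/(-22772 + 8945) = (10219 + 8836)/(-13827) = 19055*(-1/13827) = -19055/13827 ≈ -1.3781)
k((97 - 107) - 91)/U = (((97 - 107) - 91)²/7)/(-19055/13827) = ((-10 - 91)²/7)*(-13827/19055) = ((⅐)*(-101)²)*(-13827/19055) = ((⅐)*10201)*(-13827/19055) = (10201/7)*(-13827/19055) = -141049227/133385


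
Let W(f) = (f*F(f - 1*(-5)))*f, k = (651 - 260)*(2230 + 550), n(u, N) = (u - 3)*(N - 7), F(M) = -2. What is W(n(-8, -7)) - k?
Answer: -1134412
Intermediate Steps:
n(u, N) = (-7 + N)*(-3 + u) (n(u, N) = (-3 + u)*(-7 + N) = (-7 + N)*(-3 + u))
k = 1086980 (k = 391*2780 = 1086980)
W(f) = -2*f**2 (W(f) = (f*(-2))*f = (-2*f)*f = -2*f**2)
W(n(-8, -7)) - k = -2*(21 - 7*(-8) - 3*(-7) - 7*(-8))**2 - 1*1086980 = -2*(21 + 56 + 21 + 56)**2 - 1086980 = -2*154**2 - 1086980 = -2*23716 - 1086980 = -47432 - 1086980 = -1134412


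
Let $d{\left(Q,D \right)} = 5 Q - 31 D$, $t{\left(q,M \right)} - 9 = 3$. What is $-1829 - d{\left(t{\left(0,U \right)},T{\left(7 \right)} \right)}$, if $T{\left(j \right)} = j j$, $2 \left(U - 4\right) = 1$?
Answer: $-370$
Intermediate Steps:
$U = \frac{9}{2}$ ($U = 4 + \frac{1}{2} \cdot 1 = 4 + \frac{1}{2} = \frac{9}{2} \approx 4.5$)
$T{\left(j \right)} = j^{2}$
$t{\left(q,M \right)} = 12$ ($t{\left(q,M \right)} = 9 + 3 = 12$)
$d{\left(Q,D \right)} = - 31 D + 5 Q$
$-1829 - d{\left(t{\left(0,U \right)},T{\left(7 \right)} \right)} = -1829 - \left(- 31 \cdot 7^{2} + 5 \cdot 12\right) = -1829 - \left(\left(-31\right) 49 + 60\right) = -1829 - \left(-1519 + 60\right) = -1829 - -1459 = -1829 + 1459 = -370$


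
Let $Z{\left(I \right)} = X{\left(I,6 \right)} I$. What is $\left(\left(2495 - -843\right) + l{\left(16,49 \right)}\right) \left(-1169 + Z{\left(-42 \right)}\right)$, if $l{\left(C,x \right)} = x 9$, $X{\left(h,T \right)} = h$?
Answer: $2248505$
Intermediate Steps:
$l{\left(C,x \right)} = 9 x$
$Z{\left(I \right)} = I^{2}$ ($Z{\left(I \right)} = I I = I^{2}$)
$\left(\left(2495 - -843\right) + l{\left(16,49 \right)}\right) \left(-1169 + Z{\left(-42 \right)}\right) = \left(\left(2495 - -843\right) + 9 \cdot 49\right) \left(-1169 + \left(-42\right)^{2}\right) = \left(\left(2495 + 843\right) + 441\right) \left(-1169 + 1764\right) = \left(3338 + 441\right) 595 = 3779 \cdot 595 = 2248505$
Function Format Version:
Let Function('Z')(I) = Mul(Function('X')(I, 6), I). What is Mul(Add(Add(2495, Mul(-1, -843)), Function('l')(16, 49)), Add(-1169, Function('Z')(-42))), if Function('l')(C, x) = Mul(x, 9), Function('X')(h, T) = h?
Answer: 2248505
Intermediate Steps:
Function('l')(C, x) = Mul(9, x)
Function('Z')(I) = Pow(I, 2) (Function('Z')(I) = Mul(I, I) = Pow(I, 2))
Mul(Add(Add(2495, Mul(-1, -843)), Function('l')(16, 49)), Add(-1169, Function('Z')(-42))) = Mul(Add(Add(2495, Mul(-1, -843)), Mul(9, 49)), Add(-1169, Pow(-42, 2))) = Mul(Add(Add(2495, 843), 441), Add(-1169, 1764)) = Mul(Add(3338, 441), 595) = Mul(3779, 595) = 2248505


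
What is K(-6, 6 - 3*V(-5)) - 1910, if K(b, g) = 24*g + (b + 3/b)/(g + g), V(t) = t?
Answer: -118117/84 ≈ -1406.2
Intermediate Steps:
K(b, g) = 24*g + (b + 3/b)/(2*g) (K(b, g) = 24*g + (b + 3/b)/((2*g)) = 24*g + (b + 3/b)*(1/(2*g)) = 24*g + (b + 3/b)/(2*g))
K(-6, 6 - 3*V(-5)) - 1910 = (24*(6 - 3*(-5)) + (½)*(-6)/(6 - 3*(-5)) + (3/2)/(-6*(6 - 3*(-5)))) - 1910 = (24*(6 + 15) + (½)*(-6)/(6 + 15) + (3/2)*(-⅙)/(6 + 15)) - 1910 = (24*21 + (½)*(-6)/21 + (3/2)*(-⅙)/21) - 1910 = (504 + (½)*(-6)*(1/21) + (3/2)*(-⅙)*(1/21)) - 1910 = (504 - ⅐ - 1/84) - 1910 = 42323/84 - 1910 = -118117/84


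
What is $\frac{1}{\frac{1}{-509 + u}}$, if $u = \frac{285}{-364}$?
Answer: $- \frac{185561}{364} \approx -509.78$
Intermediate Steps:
$u = - \frac{285}{364}$ ($u = 285 \left(- \frac{1}{364}\right) = - \frac{285}{364} \approx -0.78297$)
$\frac{1}{\frac{1}{-509 + u}} = \frac{1}{\frac{1}{-509 - \frac{285}{364}}} = \frac{1}{\frac{1}{- \frac{185561}{364}}} = \frac{1}{- \frac{364}{185561}} = - \frac{185561}{364}$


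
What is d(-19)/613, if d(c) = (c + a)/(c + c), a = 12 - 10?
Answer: 17/23294 ≈ 0.00072980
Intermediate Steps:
a = 2
d(c) = (2 + c)/(2*c) (d(c) = (c + 2)/(c + c) = (2 + c)/((2*c)) = (2 + c)*(1/(2*c)) = (2 + c)/(2*c))
d(-19)/613 = ((1/2)*(2 - 19)/(-19))/613 = ((1/2)*(-1/19)*(-17))*(1/613) = (17/38)*(1/613) = 17/23294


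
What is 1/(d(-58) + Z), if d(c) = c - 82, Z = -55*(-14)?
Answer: 1/630 ≈ 0.0015873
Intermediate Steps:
Z = 770
d(c) = -82 + c
1/(d(-58) + Z) = 1/((-82 - 58) + 770) = 1/(-140 + 770) = 1/630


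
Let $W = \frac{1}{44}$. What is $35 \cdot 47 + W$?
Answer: $\frac{72381}{44} \approx 1645.0$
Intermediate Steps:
$W = \frac{1}{44} \approx 0.022727$
$35 \cdot 47 + W = 35 \cdot 47 + \frac{1}{44} = 1645 + \frac{1}{44} = \frac{72381}{44}$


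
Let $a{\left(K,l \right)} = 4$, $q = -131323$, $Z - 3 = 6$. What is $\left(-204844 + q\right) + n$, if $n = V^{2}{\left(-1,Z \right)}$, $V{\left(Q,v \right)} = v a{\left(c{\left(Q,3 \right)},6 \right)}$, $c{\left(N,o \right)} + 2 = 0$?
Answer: $-334871$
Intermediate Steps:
$Z = 9$ ($Z = 3 + 6 = 9$)
$c{\left(N,o \right)} = -2$ ($c{\left(N,o \right)} = -2 + 0 = -2$)
$V{\left(Q,v \right)} = 4 v$ ($V{\left(Q,v \right)} = v 4 = 4 v$)
$n = 1296$ ($n = \left(4 \cdot 9\right)^{2} = 36^{2} = 1296$)
$\left(-204844 + q\right) + n = \left(-204844 - 131323\right) + 1296 = -336167 + 1296 = -334871$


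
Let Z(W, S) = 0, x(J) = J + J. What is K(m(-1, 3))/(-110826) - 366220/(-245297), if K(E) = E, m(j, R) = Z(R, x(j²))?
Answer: 366220/245297 ≈ 1.4930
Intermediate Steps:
x(J) = 2*J
m(j, R) = 0
K(m(-1, 3))/(-110826) - 366220/(-245297) = 0/(-110826) - 366220/(-245297) = 0*(-1/110826) - 366220*(-1/245297) = 0 + 366220/245297 = 366220/245297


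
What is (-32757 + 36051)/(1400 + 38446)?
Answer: 549/6641 ≈ 0.082668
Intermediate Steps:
(-32757 + 36051)/(1400 + 38446) = 3294/39846 = 3294*(1/39846) = 549/6641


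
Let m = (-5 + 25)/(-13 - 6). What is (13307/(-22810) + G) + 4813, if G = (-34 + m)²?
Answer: 49744923863/8234410 ≈ 6041.1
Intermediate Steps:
m = -20/19 (m = 20/(-19) = 20*(-1/19) = -20/19 ≈ -1.0526)
G = 443556/361 (G = (-34 - 20/19)² = (-666/19)² = 443556/361 ≈ 1228.7)
(13307/(-22810) + G) + 4813 = (13307/(-22810) + 443556/361) + 4813 = (13307*(-1/22810) + 443556/361) + 4813 = (-13307/22810 + 443556/361) + 4813 = 10112708533/8234410 + 4813 = 49744923863/8234410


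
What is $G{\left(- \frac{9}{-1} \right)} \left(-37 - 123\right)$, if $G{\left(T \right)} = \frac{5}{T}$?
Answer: $- \frac{800}{9} \approx -88.889$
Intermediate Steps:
$G{\left(- \frac{9}{-1} \right)} \left(-37 - 123\right) = \frac{5}{\left(-9\right) \frac{1}{-1}} \left(-37 - 123\right) = \frac{5}{\left(-9\right) \left(-1\right)} \left(-160\right) = \frac{5}{9} \left(-160\right) = - \frac{800}{9}$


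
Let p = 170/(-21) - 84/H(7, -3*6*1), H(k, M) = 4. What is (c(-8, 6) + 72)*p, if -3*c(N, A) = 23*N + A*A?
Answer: -31772/9 ≈ -3530.2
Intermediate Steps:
c(N, A) = -23*N/3 - A**2/3 (c(N, A) = -(23*N + A*A)/3 = -(23*N + A**2)/3 = -(A**2 + 23*N)/3 = -23*N/3 - A**2/3)
p = -611/21 (p = 170/(-21) - 84/4 = 170*(-1/21) - 84*1/4 = -170/21 - 21 = -611/21 ≈ -29.095)
(c(-8, 6) + 72)*p = ((-23/3*(-8) - 1/3*6**2) + 72)*(-611/21) = ((184/3 - 1/3*36) + 72)*(-611/21) = ((184/3 - 12) + 72)*(-611/21) = (148/3 + 72)*(-611/21) = (364/3)*(-611/21) = -31772/9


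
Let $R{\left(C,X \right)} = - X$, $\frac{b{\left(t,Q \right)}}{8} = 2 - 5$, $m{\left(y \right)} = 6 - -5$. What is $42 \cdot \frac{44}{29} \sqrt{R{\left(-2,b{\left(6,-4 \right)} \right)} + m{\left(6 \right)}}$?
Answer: $\frac{1848 \sqrt{35}}{29} \approx 377.0$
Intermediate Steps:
$m{\left(y \right)} = 11$ ($m{\left(y \right)} = 6 + 5 = 11$)
$b{\left(t,Q \right)} = -24$ ($b{\left(t,Q \right)} = 8 \left(2 - 5\right) = 8 \left(-3\right) = -24$)
$42 \cdot \frac{44}{29} \sqrt{R{\left(-2,b{\left(6,-4 \right)} \right)} + m{\left(6 \right)}} = 42 \cdot \frac{44}{29} \sqrt{\left(-1\right) \left(-24\right) + 11} = 42 \cdot 44 \cdot \frac{1}{29} \sqrt{24 + 11} = 42 \cdot \frac{44}{29} \sqrt{35} = \frac{1848 \sqrt{35}}{29}$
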